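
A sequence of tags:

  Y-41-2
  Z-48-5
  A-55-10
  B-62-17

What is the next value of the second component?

69

Letter — letters move forward 1 place in the alphabet, wrapping Z→A: Y, Z, A, B → C.
For the second component, +7 each step: 41, 48, 55, 62 → 69.
Third component — differences are 3, 5, 7, … (increasing by 2 each time): 2, 5, 10, 17 → 26.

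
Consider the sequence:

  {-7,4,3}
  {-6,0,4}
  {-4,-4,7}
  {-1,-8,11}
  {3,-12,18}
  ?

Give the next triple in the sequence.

First entry goes -7, -6, -4, -1, 3 → 8 (differences are 1, 2, 3, … (increasing by 1 each time)).
For the second entry, −4 each step: 4, 0, -4, -8, -12 → -16.
Third entry: each term is the sum of the two before it, so 3, 4, 7, 11, 18 → 29.
Combining the parts gives {8,-16,29}.

{8,-16,29}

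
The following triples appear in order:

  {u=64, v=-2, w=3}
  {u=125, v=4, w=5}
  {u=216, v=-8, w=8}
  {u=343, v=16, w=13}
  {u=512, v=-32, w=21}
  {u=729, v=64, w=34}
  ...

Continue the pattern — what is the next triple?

U — perfect cubes: 4³, 5³, 6³, …: 64, 125, 216, 343, 512, 729 → 1000.
V: ×(-2) each step, so -2, 4, -8, 16, -32, 64 → -128.
W goes 3, 5, 8, 13, 21, 34 → 55 (each term is the sum of the two before it).
Combining the parts gives {u=1000, v=-128, w=55}.

{u=1000, v=-128, w=55}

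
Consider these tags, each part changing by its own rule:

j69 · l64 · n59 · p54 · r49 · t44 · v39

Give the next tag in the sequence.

Letter goes j, l, n, p, r, t, v → x (letters move forward 2 places in the alphabet).
For the second component, −5 each step: 69, 64, 59, 54, 49, 44, 39 → 34.
Putting it together: x34.

x34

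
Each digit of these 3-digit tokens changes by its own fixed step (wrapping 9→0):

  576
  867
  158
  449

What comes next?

First digit goes 5, 8, 1, 4 → 7 (+3 each step, mod 10).
Second digit goes 7, 6, 5, 4 → 3 (−1 each step, mod 10).
Third digit: +1 each step, mod 10; 6, 7, 8, 9 → 0.
So the next token is 730.

730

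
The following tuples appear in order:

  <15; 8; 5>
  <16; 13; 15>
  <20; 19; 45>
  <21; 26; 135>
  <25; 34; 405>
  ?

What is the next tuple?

First part: 15, 16, 20, 21, 25 → 26 (alternating steps +1, +4, +1, +4, …).
Second part — differences are 5, 6, 7, … (increasing by 1 each time): 8, 13, 19, 26, 34 → 43.
Third part — ×3 each step: 5, 15, 45, 135, 405 → 1215.
Combining the parts gives <26; 43; 1215>.

<26; 43; 1215>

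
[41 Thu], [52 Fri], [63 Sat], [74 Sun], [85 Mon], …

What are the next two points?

For the first component, +11 each step: 41, 52, 63, 74, 85 → 96 → 107.
Day goes Thu, Fri, Sat, Sun, Mon → Tue → Wed (runs through the weekdays Mon→Sun).
So the next two points are [96 Tue] and [107 Wed].

[96 Tue], [107 Wed]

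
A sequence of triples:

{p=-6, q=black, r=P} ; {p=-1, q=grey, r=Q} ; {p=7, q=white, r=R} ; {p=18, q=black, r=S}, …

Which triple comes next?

{p=32, q=grey, r=T}

P: differences are 5, 8, 11, … (increasing by 3 each time), so -6, -1, 7, 18 → 32.
Q: repeats black → grey → white, so black, grey, white, black → grey.
R — letters move forward 1 place in the alphabet: P, Q, R, S → T.
Putting it together: {p=32, q=grey, r=T}.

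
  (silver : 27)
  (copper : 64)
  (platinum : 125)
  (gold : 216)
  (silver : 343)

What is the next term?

(copper : 512)

Metal: repeats silver → copper → platinum → gold, so silver, copper, platinum, gold, silver → copper.
Second part: 27, 64, 125, 216, 343 → 512 (perfect cubes: 3³, 4³, 5³, …).
Putting it together: (copper : 512).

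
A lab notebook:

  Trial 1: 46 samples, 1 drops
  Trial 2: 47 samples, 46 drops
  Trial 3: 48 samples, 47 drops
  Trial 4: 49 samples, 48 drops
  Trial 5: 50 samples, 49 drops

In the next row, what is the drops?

Samples: 46, 47, 48, 49, 50 → 51 (+1 each step).
Drops: 1, 46, 47, 48, 49 → 50 (always the previous value of the samples).

50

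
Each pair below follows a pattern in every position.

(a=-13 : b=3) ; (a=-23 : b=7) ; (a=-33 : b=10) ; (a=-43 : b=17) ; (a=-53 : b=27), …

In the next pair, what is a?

-63

A: −10 each step, so -13, -23, -33, -43, -53 → -63.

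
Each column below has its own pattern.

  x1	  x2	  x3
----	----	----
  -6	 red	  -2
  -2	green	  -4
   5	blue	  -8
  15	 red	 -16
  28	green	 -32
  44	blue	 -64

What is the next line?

Column x1 — differences are 4, 7, 10, … (increasing by 3 each time): -6, -2, 5, 15, 28, 44 → 63.
Column x2: repeats red → green → blue; red, green, blue, red, green, blue → red.
Column x3: ×2 each step, so -2, -4, -8, -16, -32, -64 → -128.
Putting it together: 63  red  -128.

63  red  -128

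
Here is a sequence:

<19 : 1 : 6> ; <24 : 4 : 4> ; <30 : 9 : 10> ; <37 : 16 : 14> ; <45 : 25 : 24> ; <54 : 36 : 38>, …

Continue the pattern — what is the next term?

For the first coordinate, differences are 5, 6, 7, … (increasing by 1 each time): 19, 24, 30, 37, 45, 54 → 64.
For the second coordinate, perfect squares: 1², 2², 3², …: 1, 4, 9, 16, 25, 36 → 49.
Third coordinate: each term is the sum of the two before it, so 6, 4, 10, 14, 24, 38 → 62.
Combining the parts gives <64 : 49 : 62>.

<64 : 49 : 62>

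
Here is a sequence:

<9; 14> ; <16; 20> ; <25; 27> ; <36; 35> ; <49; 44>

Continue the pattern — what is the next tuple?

For the first entry, perfect squares: 3², 4², 5², …: 9, 16, 25, 36, 49 → 64.
Second entry: differences are 6, 7, 8, … (increasing by 1 each time); 14, 20, 27, 35, 44 → 54.
Putting it together: <64; 54>.

<64; 54>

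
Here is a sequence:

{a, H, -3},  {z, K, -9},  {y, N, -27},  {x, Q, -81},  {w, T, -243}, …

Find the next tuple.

First letter: letters move back 1 place in the alphabet, wrapping A→Z, so a, z, y, x, w → v.
For the second letter, letters move forward 3 places in the alphabet: H, K, N, Q, T → W.
Third coordinate: ×3 each step, so -3, -9, -27, -81, -243 → -729.
Putting it together: {v, W, -729}.

{v, W, -729}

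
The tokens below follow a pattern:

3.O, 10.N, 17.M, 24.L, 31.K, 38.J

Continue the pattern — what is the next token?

45.I

First component — +7 each step: 3, 10, 17, 24, 31, 38 → 45.
Letter — letters move back 1 place in the alphabet: O, N, M, L, K, J → I.
Putting it together: 45.I.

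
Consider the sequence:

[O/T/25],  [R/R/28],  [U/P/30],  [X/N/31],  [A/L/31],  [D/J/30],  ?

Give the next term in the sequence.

First letter: letters move forward 3 places in the alphabet, wrapping Z→A, so O, R, U, X, A, D → G.
Second letter goes T, R, P, N, L, J → H (letters move back 2 places in the alphabet).
Third entry — differences are 3, 2, 1, … (decreasing by 1 each time): 25, 28, 30, 31, 31, 30 → 28.
Combining the parts gives [G/H/28].

[G/H/28]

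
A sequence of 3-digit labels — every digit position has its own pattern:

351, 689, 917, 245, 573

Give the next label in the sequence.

801

First digit: 3, 6, 9, 2, 5 → 8 (+3 each step, mod 10).
Second digit: 5, 8, 1, 4, 7 → 0 (+3 each step, mod 10).
Third digit goes 1, 9, 7, 5, 3 → 1 (−2 each step, mod 10).
So the next label is 801.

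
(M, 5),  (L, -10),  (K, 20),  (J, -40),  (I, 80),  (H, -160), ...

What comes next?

Letter goes M, L, K, J, I, H → G (letters move back 1 place in the alphabet).
Second coordinate — ×(-2) each step: 5, -10, 20, -40, 80, -160 → 320.
Putting it together: (G, 320).

(G, 320)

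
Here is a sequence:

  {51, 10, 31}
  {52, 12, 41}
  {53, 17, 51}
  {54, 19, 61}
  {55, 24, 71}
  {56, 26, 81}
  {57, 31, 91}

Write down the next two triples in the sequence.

First value: +1 each step; 51, 52, 53, 54, 55, 56, 57 → 58 → 59.
Second value goes 10, 12, 17, 19, 24, 26, 31 → 33 → 38 (alternating steps +2, +5, +2, +5, …).
Third value goes 31, 41, 51, 61, 71, 81, 91 → 101 → 111 (+10 each step).
So the next two triples are {58, 33, 101} and {59, 38, 111}.

{58, 33, 101}, {59, 38, 111}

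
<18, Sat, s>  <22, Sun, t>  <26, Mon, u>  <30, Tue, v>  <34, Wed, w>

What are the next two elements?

<38, Thu, x>, <42, Fri, y>

For the first value, +4 each step: 18, 22, 26, 30, 34 → 38 → 42.
Day: runs through the weekdays Mon→Sun, so Sat, Sun, Mon, Tue, Wed → Thu → Fri.
Letter — letters move forward 1 place in the alphabet: s, t, u, v, w → x → y.
Putting the parts together: <38, Thu, x> and then <42, Fri, y>.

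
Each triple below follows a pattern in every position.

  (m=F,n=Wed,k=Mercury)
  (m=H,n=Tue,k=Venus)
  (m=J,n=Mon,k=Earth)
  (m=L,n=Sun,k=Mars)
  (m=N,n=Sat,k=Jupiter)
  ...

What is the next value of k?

Saturn

For the k, runs through the planets Mercury→Neptune: Mercury, Venus, Earth, Mars, Jupiter → Saturn.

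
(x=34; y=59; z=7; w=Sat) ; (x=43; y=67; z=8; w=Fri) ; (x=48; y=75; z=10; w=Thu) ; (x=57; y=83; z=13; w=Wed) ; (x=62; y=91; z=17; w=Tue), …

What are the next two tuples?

(x=71; y=99; z=22; w=Mon), (x=76; y=107; z=28; w=Sun)

For the x, alternating steps +9, +5, +9, +5, …: 34, 43, 48, 57, 62 → 71 → 76.
Y: +8 each step, so 59, 67, 75, 83, 91 → 99 → 107.
For the z, differences are 1, 2, 3, … (increasing by 1 each time): 7, 8, 10, 13, 17 → 22 → 28.
W goes Sat, Fri, Thu, Wed, Tue → Mon → Sun (runs backward through the weekdays Mon→Sun).
So the next two tuples are (x=71; y=99; z=22; w=Mon) and (x=76; y=107; z=28; w=Sun).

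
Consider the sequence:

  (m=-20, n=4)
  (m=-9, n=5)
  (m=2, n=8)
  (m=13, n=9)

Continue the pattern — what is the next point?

M: +11 each step; -20, -9, 2, 13 → 24.
N — alternating steps +1, +3, +1, +3, …: 4, 5, 8, 9 → 12.
So the next point is (m=24, n=12).

(m=24, n=12)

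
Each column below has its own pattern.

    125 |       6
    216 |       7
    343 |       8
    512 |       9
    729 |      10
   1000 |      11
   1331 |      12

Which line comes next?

First component: perfect cubes: 5³, 6³, 7³, …; 125, 216, 343, 512, 729, 1000, 1331 → 1728.
Second component: +1 each step; 6, 7, 8, 9, 10, 11, 12 → 13.
So the next line is 1728  13.

1728  13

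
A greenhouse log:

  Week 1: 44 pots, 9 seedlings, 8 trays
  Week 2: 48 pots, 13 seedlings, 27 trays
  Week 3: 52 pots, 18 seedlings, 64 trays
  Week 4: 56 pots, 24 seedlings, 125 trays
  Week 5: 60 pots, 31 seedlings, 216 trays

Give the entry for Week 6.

64 pots, 39 seedlings, 343 trays

Pots: +4 each step, so 44, 48, 52, 56, 60 → 64.
Seedlings: differences are 4, 5, 6, … (increasing by 1 each time), so 9, 13, 18, 24, 31 → 39.
Trays — perfect cubes: 2³, 3³, 4³, …: 8, 27, 64, 125, 216 → 343.
Combining the parts gives 64 pots, 39 seedlings, 343 trays.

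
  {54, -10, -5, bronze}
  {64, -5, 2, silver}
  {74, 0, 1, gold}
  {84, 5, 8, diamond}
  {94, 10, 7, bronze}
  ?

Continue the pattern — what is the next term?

{104, 15, 14, silver}

First slot: +10 each step, so 54, 64, 74, 84, 94 → 104.
Second slot: +5 each step; -10, -5, 0, 5, 10 → 15.
For the third slot, alternating steps +7, −1, +7, −1, …: -5, 2, 1, 8, 7 → 14.
Rank — repeats bronze → silver → gold → diamond: bronze, silver, gold, diamond, bronze → silver.
Combining the parts gives {104, 15, 14, silver}.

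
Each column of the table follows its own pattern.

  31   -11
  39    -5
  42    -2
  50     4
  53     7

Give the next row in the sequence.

First component: alternating steps +8, +3, +8, +3, …; 31, 39, 42, 50, 53 → 61.
Second component — alternating steps +6, +3, +6, +3, …: -11, -5, -2, 4, 7 → 13.
Putting it together: 61  13.

61  13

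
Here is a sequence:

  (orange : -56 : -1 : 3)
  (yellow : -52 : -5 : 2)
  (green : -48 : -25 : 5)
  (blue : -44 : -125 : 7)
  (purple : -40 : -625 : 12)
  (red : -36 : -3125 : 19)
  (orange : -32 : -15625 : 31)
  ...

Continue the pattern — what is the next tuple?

For the colour, repeats orange → yellow → green → blue → purple → red: orange, yellow, green, blue, purple, red, orange → yellow.
Second coordinate: +4 each step; -56, -52, -48, -44, -40, -36, -32 → -28.
Third coordinate: ×5 each step; -1, -5, -25, -125, -625, -3125, -15625 → -78125.
Fourth coordinate: each term is the sum of the two before it; 3, 2, 5, 7, 12, 19, 31 → 50.
Combining the parts gives (yellow : -28 : -78125 : 50).

(yellow : -28 : -78125 : 50)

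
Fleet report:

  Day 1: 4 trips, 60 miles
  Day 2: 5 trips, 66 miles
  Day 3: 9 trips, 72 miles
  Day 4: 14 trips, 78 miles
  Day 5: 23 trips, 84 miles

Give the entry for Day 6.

Trips: 4, 5, 9, 14, 23 → 37 (each term is the sum of the two before it).
Miles — +6 each step: 60, 66, 72, 78, 84 → 90.
Combining the parts gives 37 trips, 90 miles.

37 trips, 90 miles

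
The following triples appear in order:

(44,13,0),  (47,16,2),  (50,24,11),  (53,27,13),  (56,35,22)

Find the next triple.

(59,38,24)

First entry: +3 each step, so 44, 47, 50, 53, 56 → 59.
For the second entry, alternating steps +3, +8, +3, +8, …: 13, 16, 24, 27, 35 → 38.
For the third entry, alternating steps +2, +9, +2, +9, …: 0, 2, 11, 13, 22 → 24.
Combining the parts gives (59,38,24).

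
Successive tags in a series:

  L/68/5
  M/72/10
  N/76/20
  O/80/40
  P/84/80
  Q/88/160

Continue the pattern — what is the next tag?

R/92/320

Letter: L, M, N, O, P, Q → R (letters move forward 1 place in the alphabet).
For the second component, +4 each step: 68, 72, 76, 80, 84, 88 → 92.
For the third component, ×2 each step: 5, 10, 20, 40, 80, 160 → 320.
So the next tag is R/92/320.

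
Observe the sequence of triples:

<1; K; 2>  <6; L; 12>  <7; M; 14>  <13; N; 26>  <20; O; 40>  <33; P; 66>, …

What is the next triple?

<53; Q; 106>

First slot: each term is the sum of the two before it; 1, 6, 7, 13, 20, 33 → 53.
For the letter, letters move forward 1 place in the alphabet: K, L, M, N, O, P → Q.
Third slot: always 2 × the first slot, so 2, 12, 14, 26, 40, 66 → 106.
Combining the parts gives <53; Q; 106>.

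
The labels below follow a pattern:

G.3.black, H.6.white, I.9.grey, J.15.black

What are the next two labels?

For the letter, letters move forward 1 place in the alphabet: G, H, I, J → K → L.
Second component — each term is the sum of the two before it: 3, 6, 9, 15 → 24 → 39.
Shade: repeats black → white → grey; black, white, grey, black → white → grey.
Putting the parts together: K.24.white and then L.39.grey.

K.24.white then L.39.grey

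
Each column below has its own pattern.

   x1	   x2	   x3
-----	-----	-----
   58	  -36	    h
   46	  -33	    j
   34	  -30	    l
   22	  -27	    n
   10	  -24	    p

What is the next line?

For the column x1, −12 each step: 58, 46, 34, 22, 10 → -2.
Column x2 goes -36, -33, -30, -27, -24 → -21 (+3 each step).
Column x3: letters move forward 2 places in the alphabet; h, j, l, n, p → r.
Combining the parts gives -2  -21  r.

-2  -21  r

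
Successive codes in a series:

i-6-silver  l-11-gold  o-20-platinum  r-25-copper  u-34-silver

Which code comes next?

Letter: letters move forward 3 places in the alphabet, so i, l, o, r, u → x.
Second component: alternating steps +5, +9, +5, +9, …, so 6, 11, 20, 25, 34 → 39.
Metal: repeats silver → gold → platinum → copper, so silver, gold, platinum, copper, silver → gold.
Putting it together: x-39-gold.

x-39-gold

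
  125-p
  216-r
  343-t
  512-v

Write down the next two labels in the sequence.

First component — perfect cubes: 5³, 6³, 7³, …: 125, 216, 343, 512 → 729 → 1000.
Letter: letters move forward 2 places in the alphabet, so p, r, t, v → x → z.
Putting the parts together: 729-x and then 1000-z.

729-x, 1000-z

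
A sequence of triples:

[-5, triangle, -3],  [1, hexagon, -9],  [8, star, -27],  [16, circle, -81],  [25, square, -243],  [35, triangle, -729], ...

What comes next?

[46, hexagon, -2187]

First coordinate — differences are 6, 7, 8, … (increasing by 1 each time): -5, 1, 8, 16, 25, 35 → 46.
Shape: triangle, hexagon, star, circle, square, triangle → hexagon (repeats triangle → hexagon → star → circle → square).
For the third coordinate, ×3 each step: -3, -9, -27, -81, -243, -729 → -2187.
Combining the parts gives [46, hexagon, -2187].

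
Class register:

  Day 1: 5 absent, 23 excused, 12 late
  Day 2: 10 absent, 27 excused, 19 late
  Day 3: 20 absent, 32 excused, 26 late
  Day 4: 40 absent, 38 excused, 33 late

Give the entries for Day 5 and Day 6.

80 absent, 45 excused, 40 late; 160 absent, 53 excused, 47 late

Absent — ×2 each step: 5, 10, 20, 40 → 80 → 160.
Excused: differences are 4, 5, 6, … (increasing by 1 each time), so 23, 27, 32, 38 → 45 → 53.
Late — +7 each step: 12, 19, 26, 33 → 40 → 47.
So the next two lines are 80 absent, 45 excused, 40 late and 160 absent, 53 excused, 47 late.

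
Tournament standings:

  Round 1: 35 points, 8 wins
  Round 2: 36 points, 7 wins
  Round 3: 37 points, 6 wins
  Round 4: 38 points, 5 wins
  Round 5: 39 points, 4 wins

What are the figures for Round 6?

40 points, 3 wins

Points: +1 each step, so 35, 36, 37, 38, 39 → 40.
Wins: together with the points always sums to 43, so 8, 7, 6, 5, 4 → 3.
Putting it together: 40 points, 3 wins.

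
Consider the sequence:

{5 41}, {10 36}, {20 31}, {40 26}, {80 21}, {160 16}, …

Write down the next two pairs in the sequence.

First coordinate goes 5, 10, 20, 40, 80, 160 → 320 → 640 (×2 each step).
Second coordinate goes 41, 36, 31, 26, 21, 16 → 11 → 6 (−5 each step).
So the next two pairs are {320 11} and {640 6}.

{320 11}, {640 6}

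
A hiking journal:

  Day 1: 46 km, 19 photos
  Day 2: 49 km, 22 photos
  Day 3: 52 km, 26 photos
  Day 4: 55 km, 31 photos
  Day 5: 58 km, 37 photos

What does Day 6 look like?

Km: +3 each step; 46, 49, 52, 55, 58 → 61.
Photos goes 19, 22, 26, 31, 37 → 44 (differences are 3, 4, 5, … (increasing by 1 each time)).
Combining the parts gives 61 km, 44 photos.

61 km, 44 photos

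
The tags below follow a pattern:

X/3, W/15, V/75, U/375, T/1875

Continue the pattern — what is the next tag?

Letter — letters move back 1 place in the alphabet: X, W, V, U, T → S.
Second component: 3, 15, 75, 375, 1875 → 9375 (×5 each step).
Combining the parts gives S/9375.

S/9375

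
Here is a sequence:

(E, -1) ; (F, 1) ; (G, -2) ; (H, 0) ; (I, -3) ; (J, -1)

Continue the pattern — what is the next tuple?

Letter: letters move forward 1 place in the alphabet; E, F, G, H, I, J → K.
Second value: alternating steps +2, −3, +2, −3, …, so -1, 1, -2, 0, -3, -1 → -4.
Combining the parts gives (K, -4).

(K, -4)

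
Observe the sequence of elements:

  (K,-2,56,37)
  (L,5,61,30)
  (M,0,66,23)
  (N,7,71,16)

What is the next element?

(O,2,76,9)

Letter — letters move forward 1 place in the alphabet: K, L, M, N → O.
Second component: alternating steps +7, −5, +7, −5, …, so -2, 5, 0, 7 → 2.
For the third component, +5 each step: 56, 61, 66, 71 → 76.
Fourth component goes 37, 30, 23, 16 → 9 (−7 each step).
Combining the parts gives (O,2,76,9).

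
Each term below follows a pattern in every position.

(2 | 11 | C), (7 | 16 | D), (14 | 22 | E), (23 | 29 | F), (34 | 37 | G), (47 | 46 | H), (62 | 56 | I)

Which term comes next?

(79 | 67 | J)

First component: 2, 7, 14, 23, 34, 47, 62 → 79 (differences are 5, 7, 9, … (increasing by 2 each time)).
For the second component, differences are 5, 6, 7, … (increasing by 1 each time): 11, 16, 22, 29, 37, 46, 56 → 67.
Letter: letters move forward 1 place in the alphabet; C, D, E, F, G, H, I → J.
Combining the parts gives (79 | 67 | J).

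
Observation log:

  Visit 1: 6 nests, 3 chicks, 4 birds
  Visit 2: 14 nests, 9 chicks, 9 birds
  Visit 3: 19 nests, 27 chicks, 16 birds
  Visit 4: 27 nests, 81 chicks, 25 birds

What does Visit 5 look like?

32 nests, 243 chicks, 36 birds

Nests: 6, 14, 19, 27 → 32 (alternating steps +8, +5, +8, +5, …).
Chicks: ×3 each step; 3, 9, 27, 81 → 243.
Birds: perfect squares: 2², 3², 4², …, so 4, 9, 16, 25 → 36.
So the next row is 32 nests, 243 chicks, 36 birds.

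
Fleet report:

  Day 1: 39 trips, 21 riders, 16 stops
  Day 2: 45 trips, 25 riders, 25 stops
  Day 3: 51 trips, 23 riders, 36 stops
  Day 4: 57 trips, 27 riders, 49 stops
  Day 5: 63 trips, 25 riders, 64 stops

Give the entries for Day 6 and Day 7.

Trips — +6 each step: 39, 45, 51, 57, 63 → 69 → 75.
Riders: alternating steps +4, −2, +4, −2, …; 21, 25, 23, 27, 25 → 29 → 27.
For the stops, perfect squares: 4², 5², 6², …: 16, 25, 36, 49, 64 → 81 → 100.
Putting the parts together: 69 trips, 29 riders, 81 stops and then 75 trips, 27 riders, 100 stops.

69 trips, 29 riders, 81 stops; 75 trips, 27 riders, 100 stops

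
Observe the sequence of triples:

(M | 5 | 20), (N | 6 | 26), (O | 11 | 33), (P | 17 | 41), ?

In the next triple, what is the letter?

Q

Letter: M, N, O, P → Q (letters move forward 1 place in the alphabet).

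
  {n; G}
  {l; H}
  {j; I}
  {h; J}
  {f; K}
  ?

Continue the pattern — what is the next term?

First letter: n, l, j, h, f → d (letters move back 2 places in the alphabet).
Second letter: letters move forward 1 place in the alphabet; G, H, I, J, K → L.
So the next term is {d; L}.

{d; L}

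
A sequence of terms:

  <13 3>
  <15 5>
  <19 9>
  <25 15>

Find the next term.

<33 23>

First component: 13, 15, 19, 25 → 33 (differences are 2, 4, 6, … (increasing by 2 each time)).
Second component: 3, 5, 9, 15 → 23 (differences are 2, 4, 6, … (increasing by 2 each time)).
So the next term is <33 23>.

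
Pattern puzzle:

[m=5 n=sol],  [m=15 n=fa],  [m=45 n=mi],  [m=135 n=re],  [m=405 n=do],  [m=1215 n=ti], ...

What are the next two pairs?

M goes 5, 15, 45, 135, 405, 1215 → 3645 → 10935 (×3 each step).
N: sol, fa, mi, re, do, ti → la → sol (runs backward through the solfège scale do→ti).
So the next two pairs are [m=3645 n=la] and [m=10935 n=sol].

[m=3645 n=la], [m=10935 n=sol]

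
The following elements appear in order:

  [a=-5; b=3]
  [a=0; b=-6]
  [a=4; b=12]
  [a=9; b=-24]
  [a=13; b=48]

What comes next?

A: -5, 0, 4, 9, 13 → 18 (alternating steps +5, +4, +5, +4, …).
B: 3, -6, 12, -24, 48 → -96 (×(-2) each step).
So the next element is [a=18; b=-96].

[a=18; b=-96]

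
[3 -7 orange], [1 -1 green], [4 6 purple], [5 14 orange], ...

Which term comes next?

First slot — each term is the sum of the two before it: 3, 1, 4, 5 → 9.
Second slot: differences are 6, 7, 8, … (increasing by 1 each time), so -7, -1, 6, 14 → 23.
For the colour, repeats orange → green → purple: orange, green, purple, orange → green.
Combining the parts gives [9 23 green].

[9 23 green]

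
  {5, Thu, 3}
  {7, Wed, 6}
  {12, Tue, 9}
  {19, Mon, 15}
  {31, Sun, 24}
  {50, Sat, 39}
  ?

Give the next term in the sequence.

{81, Fri, 63}

First component: each term is the sum of the two before it; 5, 7, 12, 19, 31, 50 → 81.
Day: runs backward through the weekdays Mon→Sun; Thu, Wed, Tue, Mon, Sun, Sat → Fri.
Third component goes 3, 6, 9, 15, 24, 39 → 63 (each term is the sum of the two before it).
Putting it together: {81, Fri, 63}.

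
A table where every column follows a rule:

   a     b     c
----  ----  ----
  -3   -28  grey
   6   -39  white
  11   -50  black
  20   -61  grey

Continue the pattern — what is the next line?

25  -72  white

Column a goes -3, 6, 11, 20 → 25 (alternating steps +9, +5, +9, +5, …).
Column b goes -28, -39, -50, -61 → -72 (−11 each step).
Column c: repeats grey → white → black, so grey, white, black, grey → white.
Combining the parts gives 25  -72  white.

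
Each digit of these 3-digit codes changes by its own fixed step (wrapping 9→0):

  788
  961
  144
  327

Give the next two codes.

500, 783

First digit: 7, 9, 1, 3 → 5 → 7 (+2 each step, mod 10).
Second digit: −2 each step, mod 10, so 8, 6, 4, 2 → 0 → 8.
Third digit — +3 each step, mod 10: 8, 1, 4, 7 → 0 → 3.
Putting the parts together: 500 and then 783.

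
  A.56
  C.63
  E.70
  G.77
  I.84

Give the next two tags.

K.91 then M.98

For the letter, letters move forward 2 places in the alphabet: A, C, E, G, I → K → M.
Second component: +7 each step, so 56, 63, 70, 77, 84 → 91 → 98.
Putting the parts together: K.91 and then M.98.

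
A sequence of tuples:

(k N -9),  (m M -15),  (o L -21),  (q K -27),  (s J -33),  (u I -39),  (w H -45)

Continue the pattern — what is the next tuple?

First letter goes k, m, o, q, s, u, w → y (letters move forward 2 places in the alphabet).
Second letter: letters move back 1 place in the alphabet; N, M, L, K, J, I, H → G.
Third entry: −6 each step; -9, -15, -21, -27, -33, -39, -45 → -51.
Putting it together: (y G -51).

(y G -51)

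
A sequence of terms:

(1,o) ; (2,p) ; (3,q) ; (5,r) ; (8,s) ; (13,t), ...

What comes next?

(21,u)

First component goes 1, 2, 3, 5, 8, 13 → 21 (each term is the sum of the two before it).
For the letter, letters move forward 1 place in the alphabet: o, p, q, r, s, t → u.
So the next term is (21,u).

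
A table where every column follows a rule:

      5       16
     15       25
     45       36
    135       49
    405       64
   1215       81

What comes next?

3645  100

First component — ×3 each step: 5, 15, 45, 135, 405, 1215 → 3645.
Second component: perfect squares: 4², 5², 6², …, so 16, 25, 36, 49, 64, 81 → 100.
So the next row is 3645  100.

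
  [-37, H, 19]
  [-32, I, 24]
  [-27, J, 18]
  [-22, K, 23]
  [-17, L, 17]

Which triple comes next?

[-12, M, 22]

First coordinate goes -37, -32, -27, -22, -17 → -12 (+5 each step).
Letter — letters move forward 1 place in the alphabet: H, I, J, K, L → M.
Third coordinate — alternating steps +5, −6, +5, −6, …: 19, 24, 18, 23, 17 → 22.
So the next triple is [-12, M, 22].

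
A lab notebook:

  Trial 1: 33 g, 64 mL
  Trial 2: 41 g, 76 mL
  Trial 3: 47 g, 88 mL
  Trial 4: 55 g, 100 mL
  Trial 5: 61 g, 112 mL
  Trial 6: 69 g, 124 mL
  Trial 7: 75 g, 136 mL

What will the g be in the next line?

G: alternating steps +8, +6, +8, +6, …; 33, 41, 47, 55, 61, 69, 75 → 83.
ML — +12 each step: 64, 76, 88, 100, 112, 124, 136 → 148.

83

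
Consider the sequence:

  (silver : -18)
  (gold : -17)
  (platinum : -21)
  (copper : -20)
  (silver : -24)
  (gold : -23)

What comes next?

For the metal, repeats silver → gold → platinum → copper: silver, gold, platinum, copper, silver, gold → platinum.
Second component goes -18, -17, -21, -20, -24, -23 → -27 (alternating steps +1, −4, +1, −4, …).
Combining the parts gives (platinum : -27).

(platinum : -27)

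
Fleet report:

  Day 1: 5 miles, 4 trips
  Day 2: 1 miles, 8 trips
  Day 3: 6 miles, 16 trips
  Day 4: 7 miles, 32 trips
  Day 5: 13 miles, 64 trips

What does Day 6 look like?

Miles goes 5, 1, 6, 7, 13 → 20 (each term is the sum of the two before it).
For the trips, ×2 each step: 4, 8, 16, 32, 64 → 128.
Combining the parts gives 20 miles, 128 trips.

20 miles, 128 trips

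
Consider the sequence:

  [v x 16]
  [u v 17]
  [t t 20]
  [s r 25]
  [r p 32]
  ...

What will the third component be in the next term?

First letter: v, u, t, s, r → q (letters move back 1 place in the alphabet).
For the second letter, letters move back 2 places in the alphabet: x, v, t, r, p → n.
Third component: differences are 1, 3, 5, … (increasing by 2 each time); 16, 17, 20, 25, 32 → 41.

41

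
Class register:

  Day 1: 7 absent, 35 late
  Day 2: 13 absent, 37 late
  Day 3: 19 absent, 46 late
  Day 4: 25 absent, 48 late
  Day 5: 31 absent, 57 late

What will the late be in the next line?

59

Late: alternating steps +2, +9, +2, +9, …; 35, 37, 46, 48, 57 → 59.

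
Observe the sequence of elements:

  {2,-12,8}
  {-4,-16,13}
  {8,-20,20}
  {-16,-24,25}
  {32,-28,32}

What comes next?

First slot: ×(-2) each step, so 2, -4, 8, -16, 32 → -64.
Second slot — −4 each step: -12, -16, -20, -24, -28 → -32.
For the third slot, alternating steps +5, +7, +5, +7, …: 8, 13, 20, 25, 32 → 37.
Combining the parts gives {-64,-32,37}.

{-64,-32,37}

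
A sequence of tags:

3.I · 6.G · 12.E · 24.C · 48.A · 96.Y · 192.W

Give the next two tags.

384.U, 768.S

First component: 3, 6, 12, 24, 48, 96, 192 → 384 → 768 (×2 each step).
Letter: letters move back 2 places in the alphabet, wrapping A→Z, so I, G, E, C, A, Y, W → U → S.
So the next two tags are 384.U and 768.S.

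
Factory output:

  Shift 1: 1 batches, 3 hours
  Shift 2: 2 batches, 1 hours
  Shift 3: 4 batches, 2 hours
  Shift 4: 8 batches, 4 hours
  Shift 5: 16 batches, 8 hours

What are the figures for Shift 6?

32 batches, 16 hours

Batches: ×2 each step; 1, 2, 4, 8, 16 → 32.
Hours goes 3, 1, 2, 4, 8 → 16 (always the previous value of the batches).
Putting it together: 32 batches, 16 hours.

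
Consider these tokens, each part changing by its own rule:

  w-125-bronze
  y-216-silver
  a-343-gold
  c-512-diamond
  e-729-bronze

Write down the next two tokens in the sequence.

For the letter, letters move forward 2 places in the alphabet, wrapping Z→A: w, y, a, c, e → g → i.
Second component: perfect cubes: 5³, 6³, 7³, …, so 125, 216, 343, 512, 729 → 1000 → 1331.
Rank: repeats bronze → silver → gold → diamond; bronze, silver, gold, diamond, bronze → silver → gold.
Putting the parts together: g-1000-silver and then i-1331-gold.

g-1000-silver then i-1331-gold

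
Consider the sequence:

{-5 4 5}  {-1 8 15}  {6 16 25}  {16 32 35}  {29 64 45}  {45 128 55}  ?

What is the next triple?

First coordinate: -5, -1, 6, 16, 29, 45 → 64 (differences are 4, 7, 10, … (increasing by 3 each time)).
Second coordinate: 4, 8, 16, 32, 64, 128 → 256 (×2 each step).
For the third coordinate, +10 each step: 5, 15, 25, 35, 45, 55 → 65.
Putting it together: {64 256 65}.

{64 256 65}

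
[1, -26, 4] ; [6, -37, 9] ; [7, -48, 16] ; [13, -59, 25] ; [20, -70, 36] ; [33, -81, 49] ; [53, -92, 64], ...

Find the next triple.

For the first part, each term is the sum of the two before it: 1, 6, 7, 13, 20, 33, 53 → 86.
Second part: −11 each step; -26, -37, -48, -59, -70, -81, -92 → -103.
Third part: 4, 9, 16, 25, 36, 49, 64 → 81 (perfect squares: 2², 3², 4², …).
Putting it together: [86, -103, 81].

[86, -103, 81]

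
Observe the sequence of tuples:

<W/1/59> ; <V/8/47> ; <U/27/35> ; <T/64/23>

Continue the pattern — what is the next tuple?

For the letter, letters move back 1 place in the alphabet: W, V, U, T → S.
Second component — perfect cubes: 1³, 2³, 3³, …: 1, 8, 27, 64 → 125.
Third component: −12 each step; 59, 47, 35, 23 → 11.
So the next tuple is <S/125/11>.

<S/125/11>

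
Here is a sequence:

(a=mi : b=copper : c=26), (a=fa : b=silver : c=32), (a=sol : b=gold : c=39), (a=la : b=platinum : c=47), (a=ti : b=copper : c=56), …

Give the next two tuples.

A: runs through the solfège scale do→ti, so mi, fa, sol, la, ti → do → re.
B: repeats copper → silver → gold → platinum, so copper, silver, gold, platinum, copper → silver → gold.
C — differences are 6, 7, 8, … (increasing by 1 each time): 26, 32, 39, 47, 56 → 66 → 77.
So the next two tuples are (a=do : b=silver : c=66) and (a=re : b=gold : c=77).

(a=do : b=silver : c=66), (a=re : b=gold : c=77)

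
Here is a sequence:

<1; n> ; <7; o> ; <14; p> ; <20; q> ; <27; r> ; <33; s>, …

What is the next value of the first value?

First value: 1, 7, 14, 20, 27, 33 → 40 (alternating steps +6, +7, +6, +7, …).

40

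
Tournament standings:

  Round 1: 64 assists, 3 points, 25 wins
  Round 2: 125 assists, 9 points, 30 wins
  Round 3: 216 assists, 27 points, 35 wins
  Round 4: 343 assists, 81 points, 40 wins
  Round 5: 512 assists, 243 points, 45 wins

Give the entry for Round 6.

Assists: 64, 125, 216, 343, 512 → 729 (perfect cubes: 4³, 5³, 6³, …).
Points: 3, 9, 27, 81, 243 → 729 (×3 each step).
For the wins, +5 each step: 25, 30, 35, 40, 45 → 50.
Putting it together: 729 assists, 729 points, 50 wins.

729 assists, 729 points, 50 wins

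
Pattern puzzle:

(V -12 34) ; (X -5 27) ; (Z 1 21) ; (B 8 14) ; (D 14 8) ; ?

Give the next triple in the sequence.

(F 21 1)

Letter: letters move forward 2 places in the alphabet, wrapping Z→A, so V, X, Z, B, D → F.
Second part: alternating steps +7, +6, +7, +6, …; -12, -5, 1, 8, 14 → 21.
Third part: 34, 27, 21, 14, 8 → 1 (together with the second part always sums to 22).
So the next triple is (F 21 1).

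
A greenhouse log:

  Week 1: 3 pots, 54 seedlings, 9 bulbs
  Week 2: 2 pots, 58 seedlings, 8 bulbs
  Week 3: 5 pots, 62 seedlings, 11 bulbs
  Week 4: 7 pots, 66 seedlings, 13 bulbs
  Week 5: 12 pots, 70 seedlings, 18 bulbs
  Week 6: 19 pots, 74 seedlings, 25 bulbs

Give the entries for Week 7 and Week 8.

Pots: 3, 2, 5, 7, 12, 19 → 31 → 50 (each term is the sum of the two before it).
Seedlings: +4 each step; 54, 58, 62, 66, 70, 74 → 78 → 82.
Bulbs: always 6 more than the pots, so 9, 8, 11, 13, 18, 25 → 37 → 56.
Putting the parts together: 31 pots, 78 seedlings, 37 bulbs and then 50 pots, 82 seedlings, 56 bulbs.

31 pots, 78 seedlings, 37 bulbs; 50 pots, 82 seedlings, 56 bulbs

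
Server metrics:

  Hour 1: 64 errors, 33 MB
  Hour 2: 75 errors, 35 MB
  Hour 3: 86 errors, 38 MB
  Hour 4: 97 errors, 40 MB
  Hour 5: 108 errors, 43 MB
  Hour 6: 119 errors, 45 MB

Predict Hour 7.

Errors goes 64, 75, 86, 97, 108, 119 → 130 (+11 each step).
MB goes 33, 35, 38, 40, 43, 45 → 48 (alternating steps +2, +3, +2, +3, …).
So the next row is 130 errors, 48 MB.

130 errors, 48 MB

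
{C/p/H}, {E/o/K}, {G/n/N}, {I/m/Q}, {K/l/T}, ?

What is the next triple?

{M/k/W}

For the first letter, letters move forward 2 places in the alphabet: C, E, G, I, K → M.
Second letter — letters move back 1 place in the alphabet: p, o, n, m, l → k.
For the third letter, letters move forward 3 places in the alphabet: H, K, N, Q, T → W.
Putting it together: {M/k/W}.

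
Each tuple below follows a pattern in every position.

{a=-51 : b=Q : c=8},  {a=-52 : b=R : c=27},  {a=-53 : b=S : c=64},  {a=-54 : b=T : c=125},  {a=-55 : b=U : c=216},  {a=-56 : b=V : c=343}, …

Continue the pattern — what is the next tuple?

A goes -51, -52, -53, -54, -55, -56 → -57 (−1 each step).
B: letters move forward 1 place in the alphabet, so Q, R, S, T, U, V → W.
For the c, perfect cubes: 2³, 3³, 4³, …: 8, 27, 64, 125, 216, 343 → 512.
Putting it together: {a=-57 : b=W : c=512}.

{a=-57 : b=W : c=512}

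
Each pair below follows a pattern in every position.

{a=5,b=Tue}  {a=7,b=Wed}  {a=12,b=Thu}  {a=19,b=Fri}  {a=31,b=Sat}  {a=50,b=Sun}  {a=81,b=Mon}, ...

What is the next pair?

{a=131,b=Tue}

A: each term is the sum of the two before it, so 5, 7, 12, 19, 31, 50, 81 → 131.
B: runs through the weekdays Mon→Sun, so Tue, Wed, Thu, Fri, Sat, Sun, Mon → Tue.
So the next pair is {a=131,b=Tue}.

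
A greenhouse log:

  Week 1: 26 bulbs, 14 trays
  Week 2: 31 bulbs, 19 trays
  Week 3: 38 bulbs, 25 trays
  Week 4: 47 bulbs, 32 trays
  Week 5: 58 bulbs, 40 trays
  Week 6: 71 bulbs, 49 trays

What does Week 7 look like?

86 bulbs, 59 trays

Bulbs: differences are 5, 7, 9, … (increasing by 2 each time); 26, 31, 38, 47, 58, 71 → 86.
Trays: differences are 5, 6, 7, … (increasing by 1 each time); 14, 19, 25, 32, 40, 49 → 59.
So the next line is 86 bulbs, 59 trays.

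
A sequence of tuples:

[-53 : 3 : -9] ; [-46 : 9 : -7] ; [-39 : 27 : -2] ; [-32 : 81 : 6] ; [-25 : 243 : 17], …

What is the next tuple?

First value — +7 each step: -53, -46, -39, -32, -25 → -18.
Second value: ×3 each step, so 3, 9, 27, 81, 243 → 729.
Third value — differences are 2, 5, 8, … (increasing by 3 each time): -9, -7, -2, 6, 17 → 31.
So the next tuple is [-18 : 729 : 31].

[-18 : 729 : 31]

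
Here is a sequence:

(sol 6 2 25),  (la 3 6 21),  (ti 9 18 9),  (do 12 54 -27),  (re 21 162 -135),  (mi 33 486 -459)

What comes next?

For the note, runs through the solfège scale do→ti: sol, la, ti, do, re, mi → fa.
Second value goes 6, 3, 9, 12, 21, 33 → 54 (each term is the sum of the two before it).
Third value: ×3 each step, so 2, 6, 18, 54, 162, 486 → 1458.
Fourth value — together with the third value always sums to 27: 25, 21, 9, -27, -135, -459 → -1431.
Combining the parts gives (fa 54 1458 -1431).

(fa 54 1458 -1431)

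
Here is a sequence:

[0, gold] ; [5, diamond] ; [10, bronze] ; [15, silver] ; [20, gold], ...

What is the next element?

First slot: 0, 5, 10, 15, 20 → 25 (+5 each step).
Rank goes gold, diamond, bronze, silver, gold → diamond (repeats gold → diamond → bronze → silver).
So the next element is [25, diamond].

[25, diamond]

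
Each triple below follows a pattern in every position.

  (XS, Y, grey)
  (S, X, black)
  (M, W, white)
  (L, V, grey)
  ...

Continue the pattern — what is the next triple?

(XL, U, black)

Size goes XS, S, M, L → XL (runs through clothing sizes XS→XL).
For the letter, letters move back 1 place in the alphabet: Y, X, W, V → U.
For the shade, repeats grey → black → white: grey, black, white, grey → black.
Combining the parts gives (XL, U, black).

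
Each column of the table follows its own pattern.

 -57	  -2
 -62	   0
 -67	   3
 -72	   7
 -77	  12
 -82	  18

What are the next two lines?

First component: -57, -62, -67, -72, -77, -82 → -87 → -92 (−5 each step).
Second component — differences are 2, 3, 4, … (increasing by 1 each time): -2, 0, 3, 7, 12, 18 → 25 → 33.
So the next two lines are -87  25 and -92  33.

-87  25; -92  33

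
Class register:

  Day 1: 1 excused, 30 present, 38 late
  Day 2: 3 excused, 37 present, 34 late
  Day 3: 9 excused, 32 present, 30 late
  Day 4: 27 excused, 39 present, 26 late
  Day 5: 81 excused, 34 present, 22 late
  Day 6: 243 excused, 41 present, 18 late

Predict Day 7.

729 excused, 36 present, 14 late

Excused: ×3 each step, so 1, 3, 9, 27, 81, 243 → 729.
Present goes 30, 37, 32, 39, 34, 41 → 36 (alternating steps +7, −5, +7, −5, …).
Late goes 38, 34, 30, 26, 22, 18 → 14 (−4 each step).
Combining the parts gives 729 excused, 36 present, 14 late.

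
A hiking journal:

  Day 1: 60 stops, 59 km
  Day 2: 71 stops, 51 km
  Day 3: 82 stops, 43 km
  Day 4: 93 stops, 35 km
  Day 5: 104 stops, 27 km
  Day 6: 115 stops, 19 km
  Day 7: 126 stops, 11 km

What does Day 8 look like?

137 stops, 3 km

Stops: +11 each step; 60, 71, 82, 93, 104, 115, 126 → 137.
Km — −8 each step: 59, 51, 43, 35, 27, 19, 11 → 3.
So the next line is 137 stops, 3 km.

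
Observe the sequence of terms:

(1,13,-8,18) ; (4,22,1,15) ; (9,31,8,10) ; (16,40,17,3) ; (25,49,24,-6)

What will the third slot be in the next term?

Third slot: -8, 1, 8, 17, 24 → 33 (alternating steps +9, +7, +9, +7, …).

33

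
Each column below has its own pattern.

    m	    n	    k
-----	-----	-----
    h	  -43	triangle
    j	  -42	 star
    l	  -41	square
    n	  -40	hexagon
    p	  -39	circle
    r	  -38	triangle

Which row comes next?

Column m: letters move forward 2 places in the alphabet, so h, j, l, n, p, r → t.
For the column n, +1 each step: -43, -42, -41, -40, -39, -38 → -37.
For the column k, repeats triangle → star → square → hexagon → circle: triangle, star, square, hexagon, circle, triangle → star.
So the next row is t  -37  star.

t  -37  star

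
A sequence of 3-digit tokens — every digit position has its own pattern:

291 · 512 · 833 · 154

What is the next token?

475

First digit: 2, 5, 8, 1 → 4 (+3 each step, mod 10).
Second digit — +2 each step, mod 10: 9, 1, 3, 5 → 7.
Third digit: +1 each step, mod 10; 1, 2, 3, 4 → 5.
So the next token is 475.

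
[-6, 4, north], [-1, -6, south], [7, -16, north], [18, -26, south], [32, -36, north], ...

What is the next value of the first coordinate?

49

First coordinate: differences are 5, 8, 11, … (increasing by 3 each time), so -6, -1, 7, 18, 32 → 49.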